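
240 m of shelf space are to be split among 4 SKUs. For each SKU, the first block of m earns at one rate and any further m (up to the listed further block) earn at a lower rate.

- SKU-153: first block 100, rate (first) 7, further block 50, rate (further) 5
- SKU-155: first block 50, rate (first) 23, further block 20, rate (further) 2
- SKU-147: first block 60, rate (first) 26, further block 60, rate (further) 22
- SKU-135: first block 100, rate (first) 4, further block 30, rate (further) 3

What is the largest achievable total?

4520

Rank every tier by rate: SKU-147/first 26 > SKU-155/first 23 > SKU-147/second 22 > SKU-153/first 7 > SKU-153/second 5 > SKU-135/first 4 > SKU-135/second 3 > SKU-155/second 2.
SKU-147/first (26): +60 → 180 left.
SKU-155 first at 23: fill all 50 → 130 left.
Fill SKU-147 second block (60 at 22) → 70 left.
70 remain; put them into SKU-153 first at 7.
Total = 26×60 + 23×50 + 22×60 + 7×70 = 4520.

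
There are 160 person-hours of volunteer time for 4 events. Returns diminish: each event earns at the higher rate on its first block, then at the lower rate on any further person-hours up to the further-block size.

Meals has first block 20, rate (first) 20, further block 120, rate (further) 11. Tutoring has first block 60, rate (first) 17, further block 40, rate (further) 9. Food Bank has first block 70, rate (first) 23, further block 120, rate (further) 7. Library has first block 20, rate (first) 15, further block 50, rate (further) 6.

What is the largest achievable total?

Order all 8 blocks by rate: Food Bank/T1 23 > Meals/T1 20 > Tutoring/T1 17 > Library/T1 15 > Meals/T2 11 > Tutoring/T2 9 > Food Bank/T2 7 > Library/T2 6.
Food Bank T1 at 23: fill all 70 → 90 left.
Meals/T1 (20): +20 → 70 left.
Tutoring T1 at 17: fill all 60 → 10 left.
Library T1 at 15: only 10 left, fill 10.
Total = 23×70 + 20×20 + 17×60 + 15×10 = 3180.

3180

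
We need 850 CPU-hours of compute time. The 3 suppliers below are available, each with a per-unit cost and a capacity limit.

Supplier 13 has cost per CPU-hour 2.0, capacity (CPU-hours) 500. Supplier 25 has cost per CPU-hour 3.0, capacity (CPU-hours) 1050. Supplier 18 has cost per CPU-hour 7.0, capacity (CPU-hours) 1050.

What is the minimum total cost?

Use suppliers in increasing cost order.
Take 500 from Supplier 13 at 2.0 — need 350 more.
Take 350 from Supplier 25 at 3.0 to finish.
Supplier 18: unused.
Cost = 500×2.0 + 350×3.0 = 2050.

2050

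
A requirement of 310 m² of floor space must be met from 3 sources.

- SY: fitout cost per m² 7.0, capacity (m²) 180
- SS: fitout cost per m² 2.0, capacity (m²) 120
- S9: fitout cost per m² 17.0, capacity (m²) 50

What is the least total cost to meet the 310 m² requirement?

1670

Fill from the cheapest source first.
SS (2.0): use full 120 → 190 m² to go.
SY at 7.0: take all 180 m² → 10 still needed.
S9 at 17.0: take 10 of its 50 → requirement met.
Cost = 120×2.0 + 180×7.0 + 10×17.0 = 1670.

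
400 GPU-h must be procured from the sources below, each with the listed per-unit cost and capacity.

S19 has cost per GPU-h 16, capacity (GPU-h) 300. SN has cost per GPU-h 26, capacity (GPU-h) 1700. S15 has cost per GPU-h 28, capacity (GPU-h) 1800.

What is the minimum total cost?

7400

Fill from the cheapest source first.
S19 (16): use full 300 ; 100 GPU-h to go.
SN at 26: take 100 of its 1700 ; requirement met.
S15: unused.
Cost = 300×16 + 100×26 = 7400.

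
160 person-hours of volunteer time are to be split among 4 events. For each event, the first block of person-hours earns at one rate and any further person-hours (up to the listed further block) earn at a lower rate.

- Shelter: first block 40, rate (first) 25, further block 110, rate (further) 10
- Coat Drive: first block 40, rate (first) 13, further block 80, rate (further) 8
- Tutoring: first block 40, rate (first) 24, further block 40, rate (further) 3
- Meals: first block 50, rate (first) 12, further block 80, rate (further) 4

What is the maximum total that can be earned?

2960

Order all 8 blocks by rate: Shelter/T1 25 > Tutoring/T1 24 > Coat Drive/T1 13 > Meals/T1 12 > Shelter/T2 10 > Coat Drive/T2 8 > Meals/T2 4 > Tutoring/T2 3.
Shelter/T1 (25): +40 — 120 left.
Tutoring T1 at 24: fill all 40 — 80 left.
Coat Drive/T1 (13): +40 — 40 left.
40 remain; put them into Meals T1 at 12.
Total = 25×40 + 24×40 + 13×40 + 12×40 = 2960.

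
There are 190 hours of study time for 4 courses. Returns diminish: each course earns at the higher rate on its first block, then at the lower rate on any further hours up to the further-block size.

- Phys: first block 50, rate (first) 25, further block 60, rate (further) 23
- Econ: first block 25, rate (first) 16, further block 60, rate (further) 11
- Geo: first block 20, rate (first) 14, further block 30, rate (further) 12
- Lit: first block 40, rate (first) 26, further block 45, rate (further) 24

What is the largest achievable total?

4635

Rank every tier by rate: Lit/T1 26 > Phys/T1 25 > Lit/T2 24 > Phys/T2 23 > Econ/T1 16 > Geo/T1 14 > Geo/T2 12 > Econ/T2 11.
Lit/T1 (26): +40 ; 150 left.
Phys/T1 (25): +50 ; 100 left.
Lit T2 at 24: fill all 45 ; 55 left.
Phys/T2: +55 of 60 at 23; pool empty.
Total = 26×40 + 25×50 + 24×45 + 23×55 = 4635.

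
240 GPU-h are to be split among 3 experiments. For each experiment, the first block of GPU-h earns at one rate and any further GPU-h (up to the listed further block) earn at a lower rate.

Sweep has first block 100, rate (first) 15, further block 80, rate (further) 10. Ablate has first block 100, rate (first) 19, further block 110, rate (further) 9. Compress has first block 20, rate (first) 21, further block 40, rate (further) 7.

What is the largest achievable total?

Rank every tier by rate: Compress/tier1 21 > Ablate/tier1 19 > Sweep/tier1 15 > Sweep/tier2 10 > Ablate/tier2 9 > Compress/tier2 7.
Compress/tier1 (21): +20 ; 220 left.
Ablate tier1 at 19: fill all 100 ; 120 left.
Sweep tier1 at 15: fill all 100 ; 20 left.
20 remain; put them into Sweep tier2 at 10.
Total = 21×20 + 19×100 + 15×100 + 10×20 = 4020.

4020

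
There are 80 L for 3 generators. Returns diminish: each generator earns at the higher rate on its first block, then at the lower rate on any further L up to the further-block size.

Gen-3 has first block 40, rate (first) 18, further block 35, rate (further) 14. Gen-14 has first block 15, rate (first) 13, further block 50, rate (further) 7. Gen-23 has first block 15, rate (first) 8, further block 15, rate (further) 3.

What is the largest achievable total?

Order all 6 blocks by rate: Gen-3/T1 18 > Gen-3/T2 14 > Gen-14/T1 13 > Gen-23/T1 8 > Gen-14/T2 7 > Gen-23/T2 3.
Fill Gen-3 T1 block (40 at 18) — 40 left.
Gen-3 T2 at 14: fill all 35 — 5 left.
5 remain; put them into Gen-14 T1 at 13.
Total = 18×40 + 14×35 + 13×5 = 1275.

1275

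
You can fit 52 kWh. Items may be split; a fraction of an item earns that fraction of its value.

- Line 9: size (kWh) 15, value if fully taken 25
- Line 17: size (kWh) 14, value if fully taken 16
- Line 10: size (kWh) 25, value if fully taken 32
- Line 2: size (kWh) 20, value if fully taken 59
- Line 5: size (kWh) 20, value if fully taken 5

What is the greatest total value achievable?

Sort by value density: Line 2 59/20≈2.95, Line 9 25/15≈1.67, Line 10 32/25≈1.28, Line 17 16/14≈1.14, Line 5 5/20≈0.25.
All 20 kWh of Line 2 fit (value 59) → 32 remain.
Take all of Line 9 (15 kWh, value 25) → 17 kWh left.
Fill the last 17 kWh with part of Line 10: 17/25 of it earns 21.76.
Total value = 105.76.

105.76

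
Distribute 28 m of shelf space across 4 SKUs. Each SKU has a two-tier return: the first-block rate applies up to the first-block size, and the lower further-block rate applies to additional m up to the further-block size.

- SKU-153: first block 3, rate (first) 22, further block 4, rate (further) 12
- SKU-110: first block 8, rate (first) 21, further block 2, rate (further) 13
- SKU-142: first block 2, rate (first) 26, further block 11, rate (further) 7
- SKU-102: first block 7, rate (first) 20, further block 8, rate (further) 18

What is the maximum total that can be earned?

570

Order all 8 blocks by rate: SKU-142/tier1 26 > SKU-153/tier1 22 > SKU-110/tier1 21 > SKU-102/tier1 20 > SKU-102/tier2 18 > SKU-110/tier2 13 > SKU-153/tier2 12 > SKU-142/tier2 7.
SKU-142/tier1 (26): +2 — 26 left.
SKU-153/tier1 (22): +3 — 23 left.
Fill SKU-110 tier1 block (8 at 21) — 15 left.
Fill SKU-102 tier1 block (7 at 20) — 8 left.
SKU-102/tier2 (18): +8 — 0 left.
Total = 26×2 + 22×3 + 21×8 + 20×7 + 18×8 = 570.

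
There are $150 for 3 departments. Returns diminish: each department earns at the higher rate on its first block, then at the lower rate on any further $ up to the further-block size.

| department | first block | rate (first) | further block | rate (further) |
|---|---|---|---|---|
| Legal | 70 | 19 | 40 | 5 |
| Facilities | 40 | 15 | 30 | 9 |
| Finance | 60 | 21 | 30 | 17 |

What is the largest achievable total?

Treat each block as its own option and order by rate: Finance/first 21 > Legal/first 19 > Finance/second 17 > Facilities/first 15 > Facilities/second 9 > Legal/second 5.
Finance first at 21: fill all 60 — 90 left.
Legal/first (19): +70 — 20 left.
Finance/second: +20 of 30 at 17; pool empty.
Total = 21×60 + 19×70 + 17×20 = 2930.

2930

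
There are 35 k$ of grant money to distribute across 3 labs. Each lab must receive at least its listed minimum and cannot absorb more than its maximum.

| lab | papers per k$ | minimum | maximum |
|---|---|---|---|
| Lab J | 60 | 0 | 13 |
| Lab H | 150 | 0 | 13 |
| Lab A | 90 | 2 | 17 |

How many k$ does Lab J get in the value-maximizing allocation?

Meeting every minimum uses 0+0+2 = 2 k$, leaving 33.
Highest papers per k$ first: Lab H 150 > Lab A 90 > Lab J 60.
Lab H: +13 to 13 (cap) — 20 left.
Lab A takes 15 more to reach its cap of 17 — 5 left.
Only 5 left; Lab J takes them to reach 5.

5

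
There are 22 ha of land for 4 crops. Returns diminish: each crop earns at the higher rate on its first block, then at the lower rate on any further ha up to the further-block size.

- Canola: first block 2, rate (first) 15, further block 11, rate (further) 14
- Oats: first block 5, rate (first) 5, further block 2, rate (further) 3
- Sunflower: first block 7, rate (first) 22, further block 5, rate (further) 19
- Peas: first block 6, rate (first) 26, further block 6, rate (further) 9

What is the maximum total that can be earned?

463

Treat each block as its own option and order by rate: Peas/tier1 26 > Sunflower/tier1 22 > Sunflower/tier2 19 > Canola/tier1 15 > Canola/tier2 14 > Peas/tier2 9 > Oats/tier1 5 > Oats/tier2 3.
Peas/tier1 (26): +6 ; 16 left.
Sunflower/tier1 (22): +7 ; 9 left.
Sunflower/tier2 (19): +5 ; 4 left.
Canola/tier1 (15): +2 ; 2 left.
Canola/tier2: +2 of 11 at 14; pool empty.
Total = 26×6 + 22×7 + 19×5 + 15×2 + 14×2 = 463.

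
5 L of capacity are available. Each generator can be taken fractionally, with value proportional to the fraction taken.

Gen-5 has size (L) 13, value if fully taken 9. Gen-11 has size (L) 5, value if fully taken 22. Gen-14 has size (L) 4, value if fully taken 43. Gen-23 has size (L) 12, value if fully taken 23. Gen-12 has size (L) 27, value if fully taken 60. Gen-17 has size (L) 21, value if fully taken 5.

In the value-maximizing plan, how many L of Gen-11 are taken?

1

Sort by value density: Gen-14 43/4≈10.8, Gen-11 22/5≈4.4, Gen-12 60/27≈2.22, Gen-23 23/12≈1.92, Gen-5 9/13≈0.692, Gen-17 5/21≈0.238.
Take all of Gen-14 (4 L, value 43) → 1 L left.
1 L left: a 1/5 share of Gen-11 gives 22×1/5 = 4.4.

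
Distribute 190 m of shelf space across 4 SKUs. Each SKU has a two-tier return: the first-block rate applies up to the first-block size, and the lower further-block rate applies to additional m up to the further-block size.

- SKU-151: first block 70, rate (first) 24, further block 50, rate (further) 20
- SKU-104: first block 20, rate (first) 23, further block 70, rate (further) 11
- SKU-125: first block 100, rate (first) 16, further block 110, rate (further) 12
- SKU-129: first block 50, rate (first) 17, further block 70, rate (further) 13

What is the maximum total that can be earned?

Order all 8 blocks by rate: SKU-151/tier1 24 > SKU-104/tier1 23 > SKU-151/tier2 20 > SKU-129/tier1 17 > SKU-125/tier1 16 > SKU-129/tier2 13 > SKU-125/tier2 12 > SKU-104/tier2 11.
SKU-151 tier1 at 24: fill all 70 → 120 left.
Fill SKU-104 tier1 block (20 at 23) → 100 left.
SKU-151 tier2 at 20: fill all 50 → 50 left.
SKU-129/tier1 (17): +50 → 0 left.
Total = 24×70 + 23×20 + 20×50 + 17×50 = 3990.

3990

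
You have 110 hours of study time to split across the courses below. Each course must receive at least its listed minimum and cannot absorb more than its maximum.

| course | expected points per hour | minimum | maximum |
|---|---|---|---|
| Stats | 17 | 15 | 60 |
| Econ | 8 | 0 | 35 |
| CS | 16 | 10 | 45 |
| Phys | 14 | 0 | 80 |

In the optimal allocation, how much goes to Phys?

5

Meeting every minimum uses 15+0+10+0 = 25 hours, leaving 85.
Order the courses by expected points per hour: Stats 17 > CS 16 > Phys 14 > Econ 8.
Stats: +45 to 60 (cap) — 40 left.
CS takes 35 more to reach its cap of 45 — 5 left.
Only 5 left; Phys takes them to reach 5.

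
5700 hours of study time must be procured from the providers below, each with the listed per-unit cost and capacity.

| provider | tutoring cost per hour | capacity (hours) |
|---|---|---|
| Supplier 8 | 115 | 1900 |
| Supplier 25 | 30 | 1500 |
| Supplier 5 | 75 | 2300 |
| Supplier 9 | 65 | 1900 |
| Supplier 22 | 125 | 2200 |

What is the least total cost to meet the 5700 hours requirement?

Fill from the cheapest provider first.
Take 1500 from Supplier 25 at 30 ; need 4200 more.
Take 1900 from Supplier 9 at 65 ; need 2300 more.
Supplier 5 at 75: take all 2300 hours ; 0 still needed.
Supplier 8, Supplier 22: unused.
Cost = 1500×30 + 1900×65 + 2300×75 = 341000.

341000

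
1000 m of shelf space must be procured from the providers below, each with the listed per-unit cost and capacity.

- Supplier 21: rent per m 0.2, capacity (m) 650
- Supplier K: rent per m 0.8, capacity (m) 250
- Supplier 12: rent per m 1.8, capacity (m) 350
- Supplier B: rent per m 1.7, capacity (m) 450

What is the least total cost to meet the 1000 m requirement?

500

Cheapest first:
Take 650 from Supplier 21 at 0.2 → need 350 more.
Supplier K (0.8): use full 250 → 100 m to go.
Supplier B at 1.7: take 100 of its 450 → requirement met.
Supplier 12: unused.
Cost = 650×0.2 + 250×0.8 + 100×1.7 = 500.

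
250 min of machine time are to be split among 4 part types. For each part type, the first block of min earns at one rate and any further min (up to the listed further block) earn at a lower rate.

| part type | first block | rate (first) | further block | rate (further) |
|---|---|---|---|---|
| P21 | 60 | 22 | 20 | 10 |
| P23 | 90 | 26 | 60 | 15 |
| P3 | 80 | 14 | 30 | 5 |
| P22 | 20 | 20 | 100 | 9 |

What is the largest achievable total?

Treat each block as its own option and order by rate: P23/T1 26 > P21/T1 22 > P22/T1 20 > P23/T2 15 > P3/T1 14 > P21/T2 10 > P22/T2 9 > P3/T2 5.
P23 T1 at 26: fill all 90 → 160 left.
P21/T1 (22): +60 → 100 left.
P22 T1 at 20: fill all 20 → 80 left.
P23/T2 (15): +60 → 20 left.
P3/T1: +20 of 80 at 14; pool empty.
Total = 26×90 + 22×60 + 20×20 + 15×60 + 14×20 = 5240.

5240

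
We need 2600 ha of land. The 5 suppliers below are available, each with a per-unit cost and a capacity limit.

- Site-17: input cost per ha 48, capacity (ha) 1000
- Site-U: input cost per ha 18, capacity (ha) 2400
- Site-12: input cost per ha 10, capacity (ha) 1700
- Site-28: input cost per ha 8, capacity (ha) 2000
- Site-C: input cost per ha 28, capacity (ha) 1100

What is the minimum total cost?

22000

Fill from the cheapest supplier first.
Take 2000 from Site-28 at 8 ; need 600 more.
Take 600 from Site-12 at 10 to finish.
Site-U, Site-C, Site-17: unused.
Cost = 2000×8 + 600×10 = 22000.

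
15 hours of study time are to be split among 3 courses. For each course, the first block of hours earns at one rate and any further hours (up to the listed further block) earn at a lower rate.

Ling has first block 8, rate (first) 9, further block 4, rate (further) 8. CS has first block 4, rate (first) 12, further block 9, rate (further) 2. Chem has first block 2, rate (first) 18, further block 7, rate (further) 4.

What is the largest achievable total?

164

Treat each block as its own option and order by rate: Chem/tier1 18 > CS/tier1 12 > Ling/tier1 9 > Ling/tier2 8 > Chem/tier2 4 > CS/tier2 2.
Chem tier1 at 18: fill all 2 — 13 left.
CS tier1 at 12: fill all 4 — 9 left.
Ling tier1 at 9: fill all 8 — 1 left.
1 remain; put them into Ling tier2 at 8.
Total = 18×2 + 12×4 + 9×8 + 8×1 = 164.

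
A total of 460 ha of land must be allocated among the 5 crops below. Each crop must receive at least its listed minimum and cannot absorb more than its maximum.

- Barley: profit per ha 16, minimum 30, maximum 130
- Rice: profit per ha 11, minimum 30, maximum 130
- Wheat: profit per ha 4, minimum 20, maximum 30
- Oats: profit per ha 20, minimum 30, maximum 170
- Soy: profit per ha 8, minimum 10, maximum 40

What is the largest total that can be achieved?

Meeting every minimum uses 30+30+20+30+10 = 120 ha, leaving 340.
Highest profit per ha first: Oats 20 > Barley 16 > Rice 11 > Soy 8 > Wheat 4.
Give Oats 140 more to hit its cap of 170 — 200 left.
Give Barley 100 more to hit its cap of 130 — 100 left.
Give Rice 100 more to hit its cap of 130 — 0 left.
Total = 16×130 + 11×130 + 4×20 + 20×170 + 8×10 = 7070.

7070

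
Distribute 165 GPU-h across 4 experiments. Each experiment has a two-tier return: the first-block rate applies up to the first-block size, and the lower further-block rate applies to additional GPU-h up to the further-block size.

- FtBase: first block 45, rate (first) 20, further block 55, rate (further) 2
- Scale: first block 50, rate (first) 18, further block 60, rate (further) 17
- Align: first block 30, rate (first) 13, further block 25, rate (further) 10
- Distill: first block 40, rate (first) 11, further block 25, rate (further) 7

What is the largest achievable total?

Treat each block as its own option and order by rate: FtBase/first 20 > Scale/first 18 > Scale/second 17 > Align/first 13 > Distill/first 11 > Align/second 10 > Distill/second 7 > FtBase/second 2.
FtBase/first (20): +45 — 120 left.
Scale/first (18): +50 — 70 left.
Fill Scale second block (60 at 17) — 10 left.
Align/first: +10 of 30 at 13; pool empty.
Total = 20×45 + 18×50 + 17×60 + 13×10 = 2950.

2950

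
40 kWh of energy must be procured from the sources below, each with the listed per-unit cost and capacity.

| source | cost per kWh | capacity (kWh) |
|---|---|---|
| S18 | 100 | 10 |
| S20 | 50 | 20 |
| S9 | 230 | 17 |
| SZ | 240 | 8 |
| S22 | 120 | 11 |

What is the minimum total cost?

3200

Cheapest first:
S20 at 50: take all 20 kWh → 20 still needed.
S18 at 100: take all 10 kWh → 10 still needed.
Take 10 from S22 at 120 to finish.
S9, SZ: unused.
Cost = 20×50 + 10×100 + 10×120 = 3200.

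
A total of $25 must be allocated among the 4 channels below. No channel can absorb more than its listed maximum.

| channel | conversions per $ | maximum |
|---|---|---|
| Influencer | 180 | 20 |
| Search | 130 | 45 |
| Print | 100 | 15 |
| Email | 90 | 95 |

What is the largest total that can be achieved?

Order the channels by conversions per $: Influencer 180 > Search 130 > Print 100 > Email 90.
Influencer takes 20 to reach its cap of 20 → 5 left.
Search has room for 45 but only 5 remain, so it gets 5.
Total = 180×20 + 130×5 = 4250.

4250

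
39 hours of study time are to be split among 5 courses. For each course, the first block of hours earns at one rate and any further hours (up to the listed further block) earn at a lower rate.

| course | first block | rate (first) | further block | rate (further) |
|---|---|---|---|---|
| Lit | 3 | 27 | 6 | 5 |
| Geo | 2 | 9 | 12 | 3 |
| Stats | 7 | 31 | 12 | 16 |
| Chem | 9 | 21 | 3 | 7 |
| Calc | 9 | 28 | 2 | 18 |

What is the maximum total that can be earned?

919

Treat each block as its own option and order by rate: Stats/tier1 31 > Calc/tier1 28 > Lit/tier1 27 > Chem/tier1 21 > Calc/tier2 18 > Stats/tier2 16 > Geo/tier1 9 > Chem/tier2 7 > Lit/tier2 5 > Geo/tier2 3.
Stats/tier1 (31): +7 — 32 left.
Calc/tier1 (28): +9 — 23 left.
Lit tier1 at 27: fill all 3 — 20 left.
Chem/tier1 (21): +9 — 11 left.
Calc tier2 at 18: fill all 2 — 9 left.
Stats tier2 at 16: only 9 left, fill 9.
Total = 31×7 + 28×9 + 27×3 + 21×9 + 18×2 + 16×9 = 919.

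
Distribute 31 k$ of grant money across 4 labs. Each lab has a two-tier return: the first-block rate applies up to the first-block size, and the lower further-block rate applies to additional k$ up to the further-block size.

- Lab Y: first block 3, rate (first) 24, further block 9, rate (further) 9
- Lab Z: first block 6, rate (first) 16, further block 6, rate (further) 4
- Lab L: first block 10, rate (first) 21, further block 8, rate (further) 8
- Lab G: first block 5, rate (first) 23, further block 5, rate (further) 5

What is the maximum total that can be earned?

556

Order all 8 blocks by rate: Lab Y/first 24 > Lab G/first 23 > Lab L/first 21 > Lab Z/first 16 > Lab Y/second 9 > Lab L/second 8 > Lab G/second 5 > Lab Z/second 4.
Fill Lab Y first block (3 at 24) — 28 left.
Fill Lab G first block (5 at 23) — 23 left.
Lab L first at 21: fill all 10 — 13 left.
Lab Z first at 16: fill all 6 — 7 left.
7 remain; put them into Lab Y second at 9.
Total = 24×3 + 23×5 + 21×10 + 16×6 + 9×7 = 556.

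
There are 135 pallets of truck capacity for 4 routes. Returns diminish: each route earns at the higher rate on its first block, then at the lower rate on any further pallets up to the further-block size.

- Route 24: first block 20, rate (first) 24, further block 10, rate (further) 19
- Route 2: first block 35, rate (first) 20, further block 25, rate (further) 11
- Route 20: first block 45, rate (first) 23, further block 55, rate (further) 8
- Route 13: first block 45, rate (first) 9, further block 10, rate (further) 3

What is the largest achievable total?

Order all 8 blocks by rate: Route 24/tier1 24 > Route 20/tier1 23 > Route 2/tier1 20 > Route 24/tier2 19 > Route 2/tier2 11 > Route 13/tier1 9 > Route 20/tier2 8 > Route 13/tier2 3.
Route 24 tier1 at 24: fill all 20 → 115 left.
Route 20/tier1 (23): +45 → 70 left.
Route 2/tier1 (20): +35 → 35 left.
Fill Route 24 tier2 block (10 at 19) → 25 left.
Fill Route 2 tier2 block (25 at 11) → 0 left.
Total = 24×20 + 23×45 + 20×35 + 19×10 + 11×25 = 2680.

2680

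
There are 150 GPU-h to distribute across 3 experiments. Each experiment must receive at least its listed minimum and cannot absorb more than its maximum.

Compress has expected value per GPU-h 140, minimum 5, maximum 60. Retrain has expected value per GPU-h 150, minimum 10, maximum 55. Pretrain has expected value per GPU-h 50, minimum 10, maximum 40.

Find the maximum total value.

18400

Meeting every minimum uses 5+10+10 = 25 GPU-h, leaving 125.
Order the experiments by expected value per GPU-h: Retrain 150 > Compress 140 > Pretrain 50.
Give Retrain 45 more to hit its cap of 55 ; 80 left.
Compress takes 55 more to reach its cap of 60 ; 25 left.
Pretrain has room for 30 more but only 25 remain, so it gets 35.
Total = 140×60 + 150×55 + 50×35 = 18400.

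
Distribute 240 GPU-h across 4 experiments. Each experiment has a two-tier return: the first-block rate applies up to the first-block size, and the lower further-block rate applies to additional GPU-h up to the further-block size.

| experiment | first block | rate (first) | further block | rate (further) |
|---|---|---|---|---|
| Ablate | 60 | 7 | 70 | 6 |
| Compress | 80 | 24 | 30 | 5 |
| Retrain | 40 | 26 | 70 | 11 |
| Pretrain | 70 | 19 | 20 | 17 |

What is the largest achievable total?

4960

Treat each block as its own option and order by rate: Retrain/T1 26 > Compress/T1 24 > Pretrain/T1 19 > Pretrain/T2 17 > Retrain/T2 11 > Ablate/T1 7 > Ablate/T2 6 > Compress/T2 5.
Fill Retrain T1 block (40 at 26) → 200 left.
Fill Compress T1 block (80 at 24) → 120 left.
Pretrain/T1 (19): +70 → 50 left.
Fill Pretrain T2 block (20 at 17) → 30 left.
Retrain/T2: +30 of 70 at 11; pool empty.
Total = 26×40 + 24×80 + 19×70 + 17×20 + 11×30 = 4960.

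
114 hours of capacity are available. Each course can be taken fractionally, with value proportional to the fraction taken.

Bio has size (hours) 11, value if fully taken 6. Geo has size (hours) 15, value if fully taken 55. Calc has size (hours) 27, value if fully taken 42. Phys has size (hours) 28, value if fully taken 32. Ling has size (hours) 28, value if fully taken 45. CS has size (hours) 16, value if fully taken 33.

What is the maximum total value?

207

Rank by value-to-size ratio: Geo 55/15≈3.67, CS 33/16≈2.06, Ling 45/28≈1.61, Calc 42/27≈1.56, Phys 32/28≈1.14, Bio 6/11≈0.545.
Geo: take in full, 15 hours for value 55 → 99 left.
All 16 hours of CS fit (value 33) → 83 remain.
All 28 hours of Ling fit (value 45) → 55 remain.
Calc: take in full, 27 hours for value 42 → 28 left.
Take all of Phys (28 hours, value 32) → 0 hours left.
Total value = 207.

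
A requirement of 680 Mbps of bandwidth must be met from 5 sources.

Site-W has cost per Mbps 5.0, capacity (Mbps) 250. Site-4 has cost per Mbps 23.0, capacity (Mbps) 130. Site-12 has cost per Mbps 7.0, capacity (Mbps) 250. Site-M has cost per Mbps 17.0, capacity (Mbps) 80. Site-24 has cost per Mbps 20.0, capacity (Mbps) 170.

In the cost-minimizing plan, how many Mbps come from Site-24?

100

Fill from the cheapest source first.
Site-W (5.0): use full 250 — 430 Mbps to go.
Site-12 (7.0): use full 250 — 180 Mbps to go.
Take 80 from Site-M at 17.0 — need 100 more.
Take 100 from Site-24 at 20.0 to finish.
Site-4: unused.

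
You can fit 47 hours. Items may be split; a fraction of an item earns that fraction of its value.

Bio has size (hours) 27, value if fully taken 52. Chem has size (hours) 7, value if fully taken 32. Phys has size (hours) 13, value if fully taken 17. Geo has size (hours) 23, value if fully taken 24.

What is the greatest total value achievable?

Rank by value-to-size ratio: Chem 32/7≈4.57, Bio 52/27≈1.93, Phys 17/13≈1.31, Geo 24/23≈1.04.
Take all of Chem (7 hours, value 32) → 40 hours left.
All 27 hours of Bio fit (value 52) → 13 remain.
Take all of Phys (13 hours, value 17) → 0 hours left.
Total value = 101.

101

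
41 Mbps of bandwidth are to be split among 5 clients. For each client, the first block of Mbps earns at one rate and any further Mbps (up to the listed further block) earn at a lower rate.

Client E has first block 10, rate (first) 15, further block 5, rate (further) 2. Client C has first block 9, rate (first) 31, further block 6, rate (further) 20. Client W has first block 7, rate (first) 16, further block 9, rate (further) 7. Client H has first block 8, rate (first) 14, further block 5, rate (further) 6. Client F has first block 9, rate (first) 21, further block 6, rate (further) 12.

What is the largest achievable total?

Rank every tier by rate: Client C/T1 31 > Client F/T1 21 > Client C/T2 20 > Client W/T1 16 > Client E/T1 15 > Client H/T1 14 > Client F/T2 12 > Client W/T2 7 > Client H/T2 6 > Client E/T2 2.
Fill Client C T1 block (9 at 31) ; 32 left.
Fill Client F T1 block (9 at 21) ; 23 left.
Fill Client C T2 block (6 at 20) ; 17 left.
Fill Client W T1 block (7 at 16) ; 10 left.
Fill Client E T1 block (10 at 15) ; 0 left.
Total = 31×9 + 21×9 + 20×6 + 16×7 + 15×10 = 850.

850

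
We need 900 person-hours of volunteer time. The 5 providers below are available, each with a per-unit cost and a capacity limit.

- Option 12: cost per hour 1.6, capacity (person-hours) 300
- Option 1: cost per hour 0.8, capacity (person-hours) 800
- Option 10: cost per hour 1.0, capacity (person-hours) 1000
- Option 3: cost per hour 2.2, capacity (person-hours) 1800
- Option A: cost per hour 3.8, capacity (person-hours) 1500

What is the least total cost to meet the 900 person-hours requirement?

740

Fill from the cheapest provider first.
Option 1 at 0.8: take all 800 person-hours — 100 still needed.
Take 100 from Option 10 at 1.0 to finish.
Option 12, Option 3, Option A: unused.
Cost = 800×0.8 + 100×1.0 = 740.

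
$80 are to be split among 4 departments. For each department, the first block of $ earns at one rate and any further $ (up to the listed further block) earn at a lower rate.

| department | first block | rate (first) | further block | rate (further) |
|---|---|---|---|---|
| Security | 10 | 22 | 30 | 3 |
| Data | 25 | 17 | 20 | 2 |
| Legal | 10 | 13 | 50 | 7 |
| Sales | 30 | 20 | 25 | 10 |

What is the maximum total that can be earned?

1425

Treat each block as its own option and order by rate: Security/T1 22 > Sales/T1 20 > Data/T1 17 > Legal/T1 13 > Sales/T2 10 > Legal/T2 7 > Security/T2 3 > Data/T2 2.
Security/T1 (22): +10 — 70 left.
Fill Sales T1 block (30 at 20) — 40 left.
Fill Data T1 block (25 at 17) — 15 left.
Legal T1 at 13: fill all 10 — 5 left.
5 remain; put them into Sales T2 at 10.
Total = 22×10 + 20×30 + 17×25 + 13×10 + 10×5 = 1425.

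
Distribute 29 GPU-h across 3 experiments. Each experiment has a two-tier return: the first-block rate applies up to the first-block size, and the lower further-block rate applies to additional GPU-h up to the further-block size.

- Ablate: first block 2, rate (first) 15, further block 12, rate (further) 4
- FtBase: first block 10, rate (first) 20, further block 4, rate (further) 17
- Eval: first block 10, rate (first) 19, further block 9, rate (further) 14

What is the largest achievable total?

530

Order all 6 blocks by rate: FtBase/tier1 20 > Eval/tier1 19 > FtBase/tier2 17 > Ablate/tier1 15 > Eval/tier2 14 > Ablate/tier2 4.
FtBase/tier1 (20): +10 → 19 left.
Eval tier1 at 19: fill all 10 → 9 left.
Fill FtBase tier2 block (4 at 17) → 5 left.
Ablate tier1 at 15: fill all 2 → 3 left.
3 remain; put them into Eval tier2 at 14.
Total = 20×10 + 19×10 + 17×4 + 15×2 + 14×3 = 530.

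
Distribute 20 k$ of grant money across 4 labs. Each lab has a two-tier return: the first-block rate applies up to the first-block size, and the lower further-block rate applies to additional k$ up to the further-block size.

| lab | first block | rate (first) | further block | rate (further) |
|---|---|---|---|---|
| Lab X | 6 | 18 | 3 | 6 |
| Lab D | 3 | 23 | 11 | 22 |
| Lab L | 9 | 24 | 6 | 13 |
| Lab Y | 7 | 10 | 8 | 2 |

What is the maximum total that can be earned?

Treat each block as its own option and order by rate: Lab L/tier1 24 > Lab D/tier1 23 > Lab D/tier2 22 > Lab X/tier1 18 > Lab L/tier2 13 > Lab Y/tier1 10 > Lab X/tier2 6 > Lab Y/tier2 2.
Lab L/tier1 (24): +9 → 11 left.
Lab D/tier1 (23): +3 → 8 left.
8 remain; put them into Lab D tier2 at 22.
Total = 24×9 + 23×3 + 22×8 = 461.

461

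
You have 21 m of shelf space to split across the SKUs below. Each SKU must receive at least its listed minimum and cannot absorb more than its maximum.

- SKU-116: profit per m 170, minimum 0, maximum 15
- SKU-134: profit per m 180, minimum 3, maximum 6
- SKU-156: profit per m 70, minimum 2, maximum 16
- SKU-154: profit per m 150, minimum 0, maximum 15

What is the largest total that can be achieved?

3430

Meeting every minimum uses 0+3+2+0 = 5 m, leaving 16.
Highest profit per m first: SKU-134 180 > SKU-116 170 > SKU-154 150 > SKU-156 70.
SKU-134 takes 3 more to reach its cap of 6 — 13 left.
SKU-116: +13 (room for 15) → 13. Pool exhausted.
Total = 170×13 + 180×6 + 70×2 = 3430.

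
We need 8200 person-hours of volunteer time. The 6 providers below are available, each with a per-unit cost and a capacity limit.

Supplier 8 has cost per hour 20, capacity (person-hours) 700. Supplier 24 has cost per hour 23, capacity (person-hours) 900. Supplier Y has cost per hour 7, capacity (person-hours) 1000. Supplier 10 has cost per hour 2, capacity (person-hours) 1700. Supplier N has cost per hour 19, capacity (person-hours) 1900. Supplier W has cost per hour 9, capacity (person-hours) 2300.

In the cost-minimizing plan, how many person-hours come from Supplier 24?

Cheapest first:
Supplier 10 at 2: take all 1700 person-hours ; 6500 still needed.
Take 1000 from Supplier Y at 7 ; need 5500 more.
Take 2300 from Supplier W at 9 ; need 3200 more.
Take 1900 from Supplier N at 19 ; need 1300 more.
Supplier 8 (20): use full 700 ; 600 person-hours to go.
Supplier 24 (23): take the remaining 600 ; done.

600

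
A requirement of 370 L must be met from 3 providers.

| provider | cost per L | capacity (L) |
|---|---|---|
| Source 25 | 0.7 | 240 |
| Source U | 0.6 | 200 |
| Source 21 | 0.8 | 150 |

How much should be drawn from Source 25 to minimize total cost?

Use providers in increasing cost order.
Take 200 from Source U at 0.6 → need 170 more.
Take 170 from Source 25 at 0.7 to finish.
Source 21: unused.

170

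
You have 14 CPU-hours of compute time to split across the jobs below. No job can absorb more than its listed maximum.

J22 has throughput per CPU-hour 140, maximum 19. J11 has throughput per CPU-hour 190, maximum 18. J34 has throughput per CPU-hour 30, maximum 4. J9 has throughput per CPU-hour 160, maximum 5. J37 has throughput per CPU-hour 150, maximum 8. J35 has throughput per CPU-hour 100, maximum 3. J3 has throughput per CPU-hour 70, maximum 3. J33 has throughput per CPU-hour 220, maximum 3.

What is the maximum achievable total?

2750

Order the jobs by throughput per CPU-hour: J33 220 > J11 190 > J9 160 > J37 150 > J22 140 > J35 100 > J3 70 > J34 30.
J33: +3 to 3 (cap) — 11 left.
J11: +11 (room for 18) → 11. Pool exhausted.
Total = 190×11 + 220×3 = 2750.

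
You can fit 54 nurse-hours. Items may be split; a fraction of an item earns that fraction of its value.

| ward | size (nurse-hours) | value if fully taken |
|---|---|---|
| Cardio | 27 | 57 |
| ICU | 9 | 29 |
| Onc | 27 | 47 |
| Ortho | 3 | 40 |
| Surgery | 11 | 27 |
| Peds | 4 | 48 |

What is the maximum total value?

201

Sort by value density: Ortho 40/3≈13.3, Peds 48/4≈12, ICU 29/9≈3.22, Surgery 27/11≈2.45, Cardio 57/27≈2.11, Onc 47/27≈1.74.
All 3 nurse-hours of Ortho fit (value 40) — 51 remain.
All 4 nurse-hours of Peds fit (value 48) — 47 remain.
Take all of ICU (9 nurse-hours, value 29) — 38 nurse-hours left.
All 11 nurse-hours of Surgery fit (value 27) — 27 remain.
All 27 nurse-hours of Cardio fit (value 57) — 0 remain.
Total value = 201.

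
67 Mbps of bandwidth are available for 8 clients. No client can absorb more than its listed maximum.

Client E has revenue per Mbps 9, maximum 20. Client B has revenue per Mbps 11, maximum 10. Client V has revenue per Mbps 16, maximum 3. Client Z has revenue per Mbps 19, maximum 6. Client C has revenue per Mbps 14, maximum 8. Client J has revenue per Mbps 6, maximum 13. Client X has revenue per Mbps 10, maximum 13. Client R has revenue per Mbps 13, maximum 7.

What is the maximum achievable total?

Highest revenue per Mbps first: Client Z 19 > Client V 16 > Client C 14 > Client R 13 > Client B 11 > Client X 10 > Client E 9 > Client J 6.
Give Client Z 6 to hit its cap of 6 ; 61 left.
Give Client V 3 to hit its cap of 3 ; 58 left.
Client C: +8 to 8 (cap) ; 50 left.
Give Client R 7 to hit its cap of 7 ; 43 left.
Client B: +10 to 10 (cap) ; 33 left.
Give Client X 13 to hit its cap of 13 ; 20 left.
Give Client E 20 to hit its cap of 20 ; 0 left.
Total = 9×20 + 11×10 + 16×3 + 19×6 + 14×8 + 10×13 + 13×7 = 785.

785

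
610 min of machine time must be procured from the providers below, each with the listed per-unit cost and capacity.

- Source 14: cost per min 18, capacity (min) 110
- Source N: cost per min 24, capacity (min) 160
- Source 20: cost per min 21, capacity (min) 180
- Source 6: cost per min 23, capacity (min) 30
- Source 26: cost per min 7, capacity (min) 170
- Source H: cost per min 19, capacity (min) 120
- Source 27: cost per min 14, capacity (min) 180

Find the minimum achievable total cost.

8600

Fill from the cheapest provider first.
Take 170 from Source 26 at 7 ; need 440 more.
Take 180 from Source 27 at 14 ; need 260 more.
Source 14 at 18: take all 110 min ; 150 still needed.
Source H at 19: take all 120 min ; 30 still needed.
Take 30 from Source 20 at 21 to finish.
Source 6, Source N: unused.
Cost = 170×7 + 180×14 + 110×18 + 120×19 + 30×21 = 8600.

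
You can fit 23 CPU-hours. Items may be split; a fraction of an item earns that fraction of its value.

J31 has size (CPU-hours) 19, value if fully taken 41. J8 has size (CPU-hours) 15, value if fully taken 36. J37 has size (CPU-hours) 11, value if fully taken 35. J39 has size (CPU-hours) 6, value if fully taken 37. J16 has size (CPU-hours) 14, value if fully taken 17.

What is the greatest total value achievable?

86.4

Best value per unit of size first: J39 37/6≈6.17, J37 35/11≈3.18, J8 36/15≈2.4, J31 41/19≈2.16, J16 17/14≈1.21.
All 6 CPU-hours of J39 fit (value 37) — 17 remain.
All 11 CPU-hours of J37 fit (value 35) — 6 remain.
Only 6 CPU-hours remain; take 6/15 of J8 for value 36×6/15 = 14.4.
Total value = 86.4.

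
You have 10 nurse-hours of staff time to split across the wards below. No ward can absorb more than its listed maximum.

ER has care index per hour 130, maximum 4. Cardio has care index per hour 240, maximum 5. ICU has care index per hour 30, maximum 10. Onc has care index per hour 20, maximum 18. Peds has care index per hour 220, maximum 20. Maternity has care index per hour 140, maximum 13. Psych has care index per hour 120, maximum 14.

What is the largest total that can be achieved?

2300

Rank by care index per hour: Cardio 240 > Peds 220 > Maternity 140 > ER 130 > Psych 120 > ICU 30 > Onc 20.
Cardio takes 5 to reach its cap of 5 — 5 left.
Peds: +5 (room for 20) → 5. Pool exhausted.
Total = 240×5 + 220×5 = 2300.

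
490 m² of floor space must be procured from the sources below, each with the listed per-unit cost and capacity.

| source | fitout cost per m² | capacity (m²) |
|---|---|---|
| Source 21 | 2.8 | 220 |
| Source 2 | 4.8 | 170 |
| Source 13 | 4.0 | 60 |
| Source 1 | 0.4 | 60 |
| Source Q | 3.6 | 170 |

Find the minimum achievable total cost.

1412

Use sources in increasing cost order.
Source 1 (0.4): use full 60 — 430 m² to go.
Source 21 at 2.8: take all 220 m² — 210 still needed.
Source Q at 3.6: take all 170 m² — 40 still needed.
Source 13 at 4.0: take 40 of its 60 — requirement met.
Source 2: unused.
Cost = 60×0.4 + 220×2.8 + 170×3.6 + 40×4.0 = 1412.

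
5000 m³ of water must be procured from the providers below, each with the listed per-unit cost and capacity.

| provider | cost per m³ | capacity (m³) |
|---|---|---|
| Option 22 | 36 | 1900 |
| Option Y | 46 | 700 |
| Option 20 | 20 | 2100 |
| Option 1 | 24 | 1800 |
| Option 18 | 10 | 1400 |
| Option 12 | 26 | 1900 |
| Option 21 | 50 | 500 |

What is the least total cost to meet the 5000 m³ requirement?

92000

Fill from the cheapest provider first.
Option 18 at 10: take all 1400 m³ → 3600 still needed.
Option 20 (20): use full 2100 → 1500 m³ to go.
Option 1 at 24: take 1500 of its 1800 → requirement met.
Option 12, Option 22, Option Y, Option 21: unused.
Cost = 1400×10 + 2100×20 + 1500×24 = 92000.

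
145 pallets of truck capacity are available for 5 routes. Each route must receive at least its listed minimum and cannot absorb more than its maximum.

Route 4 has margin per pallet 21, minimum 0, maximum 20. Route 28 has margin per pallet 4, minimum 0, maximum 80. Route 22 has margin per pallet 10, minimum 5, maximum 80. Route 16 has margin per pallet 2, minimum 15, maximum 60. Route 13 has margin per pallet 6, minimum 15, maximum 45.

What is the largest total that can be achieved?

Meeting every minimum uses 0+0+5+15+15 = 35 pallets, leaving 110.
Rank by margin per pallet: Route 4 21 > Route 22 10 > Route 13 6 > Route 28 4 > Route 16 2.
Route 4 takes 20 more to reach its cap of 20 ; 90 left.
Route 22: +75 to 80 (cap) ; 15 left.
Route 13: +15 (room for 30) → 30. Pool exhausted.
Total = 21×20 + 10×80 + 2×15 + 6×30 = 1430.

1430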